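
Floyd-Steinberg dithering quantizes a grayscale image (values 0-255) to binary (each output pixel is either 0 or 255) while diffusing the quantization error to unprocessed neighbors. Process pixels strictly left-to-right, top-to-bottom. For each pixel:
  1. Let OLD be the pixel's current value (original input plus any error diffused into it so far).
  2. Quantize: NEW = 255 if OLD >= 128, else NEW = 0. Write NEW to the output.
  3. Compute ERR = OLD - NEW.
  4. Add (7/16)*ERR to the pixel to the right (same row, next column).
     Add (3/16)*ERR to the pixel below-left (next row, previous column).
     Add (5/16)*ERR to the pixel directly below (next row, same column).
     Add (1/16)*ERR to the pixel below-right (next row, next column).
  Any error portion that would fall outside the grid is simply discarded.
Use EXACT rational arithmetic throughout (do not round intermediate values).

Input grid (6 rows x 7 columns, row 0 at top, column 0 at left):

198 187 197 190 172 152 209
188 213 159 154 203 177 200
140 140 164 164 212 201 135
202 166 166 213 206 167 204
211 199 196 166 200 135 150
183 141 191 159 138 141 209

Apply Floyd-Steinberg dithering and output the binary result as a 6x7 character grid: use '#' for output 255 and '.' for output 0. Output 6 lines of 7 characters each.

Answer: ####.##
#.#.###
#.###.#
##.###.
###.#.#
#.##.##

Derivation:
(0,0): OLD=198 → NEW=255, ERR=-57
(0,1): OLD=2593/16 → NEW=255, ERR=-1487/16
(0,2): OLD=40023/256 → NEW=255, ERR=-25257/256
(0,3): OLD=601441/4096 → NEW=255, ERR=-443039/4096
(0,4): OLD=8170919/65536 → NEW=0, ERR=8170919/65536
(0,5): OLD=216579985/1048576 → NEW=255, ERR=-50806895/1048576
(0,6): OLD=3150789879/16777216 → NEW=255, ERR=-1127400201/16777216
(1,0): OLD=39107/256 → NEW=255, ERR=-26173/256
(1,1): OLD=239957/2048 → NEW=0, ERR=239957/2048
(1,2): OLD=10049273/65536 → NEW=255, ERR=-6662407/65536
(1,3): OLD=24361925/262144 → NEW=0, ERR=24361925/262144
(1,4): OLD=4475743599/16777216 → NEW=255, ERR=197553519/16777216
(1,5): OLD=21770476703/134217728 → NEW=255, ERR=-12455043937/134217728
(1,6): OLD=290712131441/2147483648 → NEW=255, ERR=-256896198799/2147483648
(2,0): OLD=4260471/32768 → NEW=255, ERR=-4095369/32768
(2,1): OLD=101171085/1048576 → NEW=0, ERR=101171085/1048576
(2,2): OLD=3341869543/16777216 → NEW=255, ERR=-936320537/16777216
(2,3): OLD=22076035695/134217728 → NEW=255, ERR=-12149484945/134217728
(2,4): OLD=176615226655/1073741824 → NEW=255, ERR=-97188938465/1073741824
(2,5): OLD=3803857012533/34359738368 → NEW=0, ERR=3803857012533/34359738368
(2,6): OLD=77103846810819/549755813888 → NEW=255, ERR=-63083885730621/549755813888
(3,0): OLD=3037251847/16777216 → NEW=255, ERR=-1240938233/16777216
(3,1): OLD=19530807163/134217728 → NEW=255, ERR=-14694713477/134217728
(3,2): OLD=96333956897/1073741824 → NEW=0, ERR=96333956897/1073741824
(3,3): OLD=874044776727/4294967296 → NEW=255, ERR=-221171883753/4294967296
(3,4): OLD=93615144908039/549755813888 → NEW=255, ERR=-46572587633401/549755813888
(3,5): OLD=604117794295813/4398046511104 → NEW=255, ERR=-517384066035707/4398046511104
(3,6): OLD=8697073618372891/70368744177664 → NEW=0, ERR=8697073618372891/70368744177664
(4,0): OLD=359397379977/2147483648 → NEW=255, ERR=-188210950263/2147483648
(4,1): OLD=4763697852789/34359738368 → NEW=255, ERR=-3998035431051/34359738368
(4,2): OLD=86109352748027/549755813888 → NEW=255, ERR=-54078379793413/549755813888
(4,3): OLD=424829000280889/4398046511104 → NEW=0, ERR=424829000280889/4398046511104
(4,4): OLD=6703008062546395/35184372088832 → NEW=255, ERR=-2269006820105765/35184372088832
(4,5): OLD=98969596297460315/1125899906842624 → NEW=0, ERR=98969596297460315/1125899906842624
(4,6): OLD=3958262519069210093/18014398509481984 → NEW=255, ERR=-635409100848695827/18014398509481984
(5,0): OLD=73554331627311/549755813888 → NEW=255, ERR=-66633400914129/549755813888
(5,1): OLD=121777666300389/4398046511104 → NEW=0, ERR=121777666300389/4398046511104
(5,2): OLD=6446238537984083/35184372088832 → NEW=255, ERR=-2525776344668077/35184372088832
(5,3): OLD=39276865712725951/281474976710656 → NEW=255, ERR=-32499253348491329/281474976710656
(5,4): OLD=1618631822298122709/18014398509481984 → NEW=0, ERR=1618631822298122709/18014398509481984
(5,5): OLD=28410257351417400453/144115188075855872 → NEW=255, ERR=-8339115607925846907/144115188075855872
(5,6): OLD=410799123962308194859/2305843009213693952 → NEW=255, ERR=-177190843387183762901/2305843009213693952
Row 0: ####.##
Row 1: #.#.###
Row 2: #.###.#
Row 3: ##.###.
Row 4: ###.#.#
Row 5: #.##.##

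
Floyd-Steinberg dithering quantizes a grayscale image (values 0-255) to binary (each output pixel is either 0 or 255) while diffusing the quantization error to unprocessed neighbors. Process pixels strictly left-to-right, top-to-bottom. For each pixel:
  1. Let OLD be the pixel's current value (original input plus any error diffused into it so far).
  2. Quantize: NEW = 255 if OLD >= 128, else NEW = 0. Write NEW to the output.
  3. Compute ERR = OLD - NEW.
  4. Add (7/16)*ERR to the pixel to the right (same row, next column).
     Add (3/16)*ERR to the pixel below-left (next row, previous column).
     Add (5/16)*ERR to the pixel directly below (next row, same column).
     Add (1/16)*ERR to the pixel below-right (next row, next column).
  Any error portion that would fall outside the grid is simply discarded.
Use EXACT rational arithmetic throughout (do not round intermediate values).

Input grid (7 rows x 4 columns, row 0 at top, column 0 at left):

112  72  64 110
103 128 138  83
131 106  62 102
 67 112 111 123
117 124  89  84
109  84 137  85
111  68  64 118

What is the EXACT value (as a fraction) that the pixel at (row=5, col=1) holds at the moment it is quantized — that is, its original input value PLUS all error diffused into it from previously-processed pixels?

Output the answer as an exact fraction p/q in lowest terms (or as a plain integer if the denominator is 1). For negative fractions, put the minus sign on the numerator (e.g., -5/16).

Answer: 128644371490069/1099511627776

Derivation:
(0,0): OLD=112 → NEW=0, ERR=112
(0,1): OLD=121 → NEW=0, ERR=121
(0,2): OLD=1871/16 → NEW=0, ERR=1871/16
(0,3): OLD=41257/256 → NEW=255, ERR=-24023/256
(1,0): OLD=2571/16 → NEW=255, ERR=-1509/16
(1,1): OLD=19645/128 → NEW=255, ERR=-12995/128
(1,2): OLD=491905/4096 → NEW=0, ERR=491905/4096
(1,3): OLD=7439959/65536 → NEW=0, ERR=7439959/65536
(2,0): OLD=168943/2048 → NEW=0, ERR=168943/2048
(2,1): OLD=8322229/65536 → NEW=0, ERR=8322229/65536
(2,2): OLD=22285769/131072 → NEW=255, ERR=-11137591/131072
(2,3): OLD=226086917/2097152 → NEW=0, ERR=226086917/2097152
(3,0): OLD=122252159/1048576 → NEW=0, ERR=122252159/1048576
(3,1): OLD=3219788257/16777216 → NEW=255, ERR=-1058401823/16777216
(3,2): OLD=22816041247/268435456 → NEW=0, ERR=22816041247/268435456
(3,3): OLD=809879106649/4294967296 → NEW=255, ERR=-285337553831/4294967296
(4,0): OLD=38011915603/268435456 → NEW=255, ERR=-30439125677/268435456
(4,1): OLD=167287297785/2147483648 → NEW=0, ERR=167287297785/2147483648
(4,2): OLD=9156375370073/68719476736 → NEW=255, ERR=-8367091197607/68719476736
(4,3): OLD=16803240602687/1099511627776 → NEW=0, ERR=16803240602687/1099511627776
(5,0): OLD=3029508348387/34359738368 → NEW=0, ERR=3029508348387/34359738368
(5,1): OLD=128644371490069/1099511627776 → NEW=0, ERR=128644371490069/1099511627776
Target (5,1): original=84, with diffused error = 128644371490069/1099511627776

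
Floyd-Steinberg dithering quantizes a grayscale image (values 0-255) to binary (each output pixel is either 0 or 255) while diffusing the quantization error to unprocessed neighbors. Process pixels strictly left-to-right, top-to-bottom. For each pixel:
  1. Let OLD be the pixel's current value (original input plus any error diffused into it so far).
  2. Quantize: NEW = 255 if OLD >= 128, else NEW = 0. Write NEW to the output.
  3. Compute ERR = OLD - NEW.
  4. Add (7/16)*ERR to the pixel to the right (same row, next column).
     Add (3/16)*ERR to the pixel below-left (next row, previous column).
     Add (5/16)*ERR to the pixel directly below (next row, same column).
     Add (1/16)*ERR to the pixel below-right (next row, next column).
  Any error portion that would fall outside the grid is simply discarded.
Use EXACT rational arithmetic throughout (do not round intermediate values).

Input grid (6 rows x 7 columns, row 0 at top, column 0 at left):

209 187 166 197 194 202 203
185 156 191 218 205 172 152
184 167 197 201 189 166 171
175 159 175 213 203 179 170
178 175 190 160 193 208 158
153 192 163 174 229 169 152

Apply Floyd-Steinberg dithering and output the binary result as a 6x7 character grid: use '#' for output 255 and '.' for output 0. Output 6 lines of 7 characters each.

(0,0): OLD=209 → NEW=255, ERR=-46
(0,1): OLD=1335/8 → NEW=255, ERR=-705/8
(0,2): OLD=16313/128 → NEW=0, ERR=16313/128
(0,3): OLD=517647/2048 → NEW=255, ERR=-4593/2048
(0,4): OLD=6324841/32768 → NEW=255, ERR=-2030999/32768
(0,5): OLD=91689183/524288 → NEW=255, ERR=-42004257/524288
(0,6): OLD=1408857625/8388608 → NEW=255, ERR=-730237415/8388608
(1,0): OLD=19725/128 → NEW=255, ERR=-12915/128
(1,1): OLD=107867/1024 → NEW=0, ERR=107867/1024
(1,2): OLD=8879607/32768 → NEW=255, ERR=523767/32768
(1,3): OLD=28919211/131072 → NEW=255, ERR=-4504149/131072
(1,4): OLD=1303879969/8388608 → NEW=255, ERR=-835215071/8388608
(1,5): OLD=5583977585/67108864 → NEW=0, ERR=5583977585/67108864
(1,6): OLD=167710558847/1073741824 → NEW=255, ERR=-106093606273/1073741824
(2,0): OLD=2821657/16384 → NEW=255, ERR=-1356263/16384
(2,1): OLD=84092195/524288 → NEW=255, ERR=-49601245/524288
(2,2): OLD=1348426537/8388608 → NEW=255, ERR=-790668503/8388608
(2,3): OLD=8815097633/67108864 → NEW=255, ERR=-8297662687/67108864
(2,4): OLD=62945385777/536870912 → NEW=0, ERR=62945385777/536870912
(2,5): OLD=3754623544315/17179869184 → NEW=255, ERR=-626243097605/17179869184
(2,6): OLD=35562430164109/274877906944 → NEW=255, ERR=-34531436106611/274877906944
(3,0): OLD=1102200585/8388608 → NEW=255, ERR=-1036894455/8388608
(3,1): OLD=3523922901/67108864 → NEW=0, ERR=3523922901/67108864
(3,2): OLD=74851795983/536870912 → NEW=255, ERR=-62050286577/536870912
(3,3): OLD=300407731929/2147483648 → NEW=255, ERR=-247200598311/2147483648
(3,4): OLD=48025312387849/274877906944 → NEW=255, ERR=-22068553882871/274877906944
(3,5): OLD=255652364848555/2199023255552 → NEW=0, ERR=255652364848555/2199023255552
(3,6): OLD=6309493248283445/35184372088832 → NEW=255, ERR=-2662521634368715/35184372088832
(4,0): OLD=160222035175/1073741824 → NEW=255, ERR=-113582129945/1073741824
(4,1): OLD=1988291819963/17179869184 → NEW=0, ERR=1988291819963/17179869184
(4,2): OLD=51186109109973/274877906944 → NEW=255, ERR=-18907757160747/274877906944
(4,3): OLD=157574675178167/2199023255552 → NEW=0, ERR=157574675178167/2199023255552
(4,4): OLD=3762344032976053/17592186044416 → NEW=255, ERR=-723663408350027/17592186044416
(4,5): OLD=116602151982503285/562949953421312 → NEW=255, ERR=-26950086139931275/562949953421312
(4,6): OLD=1086932153921290691/9007199254740992 → NEW=0, ERR=1086932153921290691/9007199254740992
(5,0): OLD=38934624826721/274877906944 → NEW=255, ERR=-31159241443999/274877906944
(5,1): OLD=349786644436427/2199023255552 → NEW=255, ERR=-210964285729333/2199023255552
(5,2): OLD=2114608871217085/17592186044416 → NEW=0, ERR=2114608871217085/17592186044416
(5,3): OLD=33350404184981265/140737488355328 → NEW=255, ERR=-2537655345627375/140737488355328
(5,4): OLD=1835296992747933275/9007199254740992 → NEW=255, ERR=-461538817211019685/9007199254740992
(5,5): OLD=10929484484918330411/72057594037927936 → NEW=255, ERR=-7445201994753293269/72057594037927936
(5,6): OLD=163155329867908111909/1152921504606846976 → NEW=255, ERR=-130839653806837866971/1152921504606846976
Row 0: ##.####
Row 1: #.###.#
Row 2: ####.##
Row 3: #.###.#
Row 4: #.#.##.
Row 5: ##.####

Answer: ##.####
#.###.#
####.##
#.###.#
#.#.##.
##.####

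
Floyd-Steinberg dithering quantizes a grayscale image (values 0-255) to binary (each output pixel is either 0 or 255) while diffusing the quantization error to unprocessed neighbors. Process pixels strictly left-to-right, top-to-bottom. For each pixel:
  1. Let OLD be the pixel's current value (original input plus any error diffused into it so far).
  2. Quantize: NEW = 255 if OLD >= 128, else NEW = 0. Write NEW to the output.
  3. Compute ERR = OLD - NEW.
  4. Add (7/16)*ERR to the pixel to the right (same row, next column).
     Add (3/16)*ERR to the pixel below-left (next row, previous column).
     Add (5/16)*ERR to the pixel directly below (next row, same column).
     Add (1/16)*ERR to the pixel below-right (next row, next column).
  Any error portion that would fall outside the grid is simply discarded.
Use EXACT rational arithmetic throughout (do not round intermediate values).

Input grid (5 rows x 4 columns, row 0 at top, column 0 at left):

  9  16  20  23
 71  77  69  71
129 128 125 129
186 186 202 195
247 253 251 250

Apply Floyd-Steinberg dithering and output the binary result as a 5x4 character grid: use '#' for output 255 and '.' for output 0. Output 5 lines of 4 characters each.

(0,0): OLD=9 → NEW=0, ERR=9
(0,1): OLD=319/16 → NEW=0, ERR=319/16
(0,2): OLD=7353/256 → NEW=0, ERR=7353/256
(0,3): OLD=145679/4096 → NEW=0, ERR=145679/4096
(1,0): OLD=19853/256 → NEW=0, ERR=19853/256
(1,1): OLD=252123/2048 → NEW=0, ERR=252123/2048
(1,2): OLD=9158647/65536 → NEW=255, ERR=-7553033/65536
(1,3): OLD=35114353/1048576 → NEW=0, ERR=35114353/1048576
(2,0): OLD=5777561/32768 → NEW=255, ERR=-2578279/32768
(2,1): OLD=120884771/1048576 → NEW=0, ERR=120884771/1048576
(2,2): OLD=321691599/2097152 → NEW=255, ERR=-213082161/2097152
(2,3): OLD=2946393075/33554432 → NEW=0, ERR=2946393075/33554432
(3,0): OLD=3070691849/16777216 → NEW=255, ERR=-1207498231/16777216
(3,1): OLD=44713238167/268435456 → NEW=255, ERR=-23737803113/268435456
(3,2): OLD=666706124137/4294967296 → NEW=255, ERR=-428510536343/4294967296
(3,3): OLD=11850023511391/68719476736 → NEW=255, ERR=-5673443056289/68719476736
(4,0): OLD=893043654293/4294967296 → NEW=255, ERR=-202173006187/4294967296
(4,1): OLD=6238570582847/34359738368 → NEW=255, ERR=-2523162700993/34359738368
(4,2): OLD=183275091084639/1099511627776 → NEW=255, ERR=-97100373998241/1099511627776
(4,3): OLD=3154769751309385/17592186044416 → NEW=255, ERR=-1331237690016695/17592186044416
Row 0: ....
Row 1: ..#.
Row 2: #.#.
Row 3: ####
Row 4: ####

Answer: ....
..#.
#.#.
####
####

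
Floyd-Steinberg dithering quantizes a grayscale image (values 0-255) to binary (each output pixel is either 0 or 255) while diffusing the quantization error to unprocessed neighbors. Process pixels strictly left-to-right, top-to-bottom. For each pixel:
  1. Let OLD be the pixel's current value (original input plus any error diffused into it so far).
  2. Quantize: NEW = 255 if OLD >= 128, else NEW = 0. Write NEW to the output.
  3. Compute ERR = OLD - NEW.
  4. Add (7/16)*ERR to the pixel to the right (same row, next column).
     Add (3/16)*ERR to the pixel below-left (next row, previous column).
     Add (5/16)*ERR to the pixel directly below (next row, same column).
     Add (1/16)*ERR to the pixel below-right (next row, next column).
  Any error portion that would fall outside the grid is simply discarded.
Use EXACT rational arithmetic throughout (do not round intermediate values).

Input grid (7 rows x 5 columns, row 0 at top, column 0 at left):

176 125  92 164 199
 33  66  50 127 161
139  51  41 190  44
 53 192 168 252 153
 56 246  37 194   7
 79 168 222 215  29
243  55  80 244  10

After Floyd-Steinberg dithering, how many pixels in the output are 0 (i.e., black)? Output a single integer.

Answer: 18

Derivation:
(0,0): OLD=176 → NEW=255, ERR=-79
(0,1): OLD=1447/16 → NEW=0, ERR=1447/16
(0,2): OLD=33681/256 → NEW=255, ERR=-31599/256
(0,3): OLD=450551/4096 → NEW=0, ERR=450551/4096
(0,4): OLD=16195521/65536 → NEW=255, ERR=-516159/65536
(1,0): OLD=6469/256 → NEW=0, ERR=6469/256
(1,1): OLD=158179/2048 → NEW=0, ERR=158179/2048
(1,2): OLD=4685471/65536 → NEW=0, ERR=4685471/65536
(1,3): OLD=48093427/262144 → NEW=255, ERR=-18753293/262144
(1,4): OLD=562521977/4194304 → NEW=255, ERR=-507025543/4194304
(2,0): OLD=5288049/32768 → NEW=255, ERR=-3067791/32768
(2,1): OLD=51549419/1048576 → NEW=0, ERR=51549419/1048576
(2,2): OLD=1279497601/16777216 → NEW=0, ERR=1279497601/16777216
(2,3): OLD=49073340147/268435456 → NEW=255, ERR=-19377701133/268435456
(2,4): OLD=-128116892699/4294967296 → NEW=0, ERR=-128116892699/4294967296
(3,0): OLD=552994145/16777216 → NEW=0, ERR=552994145/16777216
(3,1): OLD=30901151949/134217728 → NEW=255, ERR=-3324368691/134217728
(3,2): OLD=732436699999/4294967296 → NEW=255, ERR=-362779960481/4294967296
(3,3): OLD=1646354128903/8589934592 → NEW=255, ERR=-544079192057/8589934592
(3,4): OLD=15318350173571/137438953472 → NEW=0, ERR=15318350173571/137438953472
(4,0): OLD=132405744015/2147483648 → NEW=0, ERR=132405744015/2147483648
(4,1): OLD=17279999322383/68719476736 → NEW=255, ERR=-243467245297/68719476736
(4,2): OLD=-4804714707007/1099511627776 → NEW=0, ERR=-4804714707007/1099511627776
(4,3): OLD=3305809141033743/17592186044416 → NEW=255, ERR=-1180198300292337/17592186044416
(4,4): OLD=2398406660680937/281474976710656 → NEW=0, ERR=2398406660680937/281474976710656
(5,0): OLD=107315935900813/1099511627776 → NEW=0, ERR=107315935900813/1099511627776
(5,1): OLD=1870299511979239/8796093022208 → NEW=255, ERR=-372704208683801/8796093022208
(5,2): OLD=53282286215958815/281474976710656 → NEW=255, ERR=-18493832845258465/281474976710656
(5,3): OLD=187591609740377361/1125899906842624 → NEW=255, ERR=-99512866504491759/1125899906842624
(5,4): OLD=-201737066761555605/18014398509481984 → NEW=0, ERR=-201737066761555605/18014398509481984
(6,0): OLD=37373734480325821/140737488355328 → NEW=255, ERR=1485674949717181/140737488355328
(6,1): OLD=180856136466842387/4503599627370496 → NEW=0, ERR=180856136466842387/4503599627370496
(6,2): OLD=4166114897781447169/72057594037927936 → NEW=0, ERR=4166114897781447169/72057594037927936
(6,3): OLD=271476268117578595147/1152921504606846976 → NEW=255, ERR=-22518715557167383733/1152921504606846976
(6,4): OLD=-139620604827373524787/18446744073709551616 → NEW=0, ERR=-139620604827373524787/18446744073709551616
Output grid:
  Row 0: #.#.#  (2 black, running=2)
  Row 1: ...##  (3 black, running=5)
  Row 2: #..#.  (3 black, running=8)
  Row 3: .###.  (2 black, running=10)
  Row 4: .#.#.  (3 black, running=13)
  Row 5: .###.  (2 black, running=15)
  Row 6: #..#.  (3 black, running=18)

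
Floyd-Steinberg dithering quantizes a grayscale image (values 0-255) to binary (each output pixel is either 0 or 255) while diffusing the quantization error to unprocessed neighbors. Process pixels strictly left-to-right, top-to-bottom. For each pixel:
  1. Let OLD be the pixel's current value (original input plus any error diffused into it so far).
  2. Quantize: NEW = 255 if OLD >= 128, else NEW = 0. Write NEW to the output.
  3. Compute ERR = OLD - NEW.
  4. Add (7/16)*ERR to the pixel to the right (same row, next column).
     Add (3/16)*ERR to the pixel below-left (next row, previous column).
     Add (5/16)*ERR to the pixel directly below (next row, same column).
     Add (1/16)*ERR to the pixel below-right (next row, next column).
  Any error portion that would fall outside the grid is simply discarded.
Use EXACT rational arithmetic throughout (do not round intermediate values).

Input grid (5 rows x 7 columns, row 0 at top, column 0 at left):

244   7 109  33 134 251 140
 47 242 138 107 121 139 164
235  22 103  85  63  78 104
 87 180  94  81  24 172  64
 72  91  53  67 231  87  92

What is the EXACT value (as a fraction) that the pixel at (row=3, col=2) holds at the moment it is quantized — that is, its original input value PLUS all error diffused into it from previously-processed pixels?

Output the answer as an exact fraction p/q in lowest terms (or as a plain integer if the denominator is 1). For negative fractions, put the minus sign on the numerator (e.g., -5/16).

Answer: 114964161779/1073741824

Derivation:
(0,0): OLD=244 → NEW=255, ERR=-11
(0,1): OLD=35/16 → NEW=0, ERR=35/16
(0,2): OLD=28149/256 → NEW=0, ERR=28149/256
(0,3): OLD=332211/4096 → NEW=0, ERR=332211/4096
(0,4): OLD=11107301/65536 → NEW=255, ERR=-5604379/65536
(0,5): OLD=223961923/1048576 → NEW=255, ERR=-43424957/1048576
(0,6): OLD=2044835541/16777216 → NEW=0, ERR=2044835541/16777216
(1,0): OLD=11257/256 → NEW=0, ERR=11257/256
(1,1): OLD=577231/2048 → NEW=255, ERR=54991/2048
(1,2): OLD=13071355/65536 → NEW=255, ERR=-3640325/65536
(1,3): OLD=25921311/262144 → NEW=0, ERR=25921311/262144
(1,4): OLD=2262260669/16777216 → NEW=255, ERR=-2015929411/16777216
(1,5): OLD=12213405773/134217728 → NEW=0, ERR=12213405773/134217728
(1,6): OLD=513916185827/2147483648 → NEW=255, ERR=-33692144413/2147483648
(2,0): OLD=8315733/32768 → NEW=255, ERR=-40107/32768
(2,1): OLD=23266551/1048576 → NEW=0, ERR=23266551/1048576
(2,2): OLD=1938904229/16777216 → NEW=0, ERR=1938904229/16777216
(2,3): OLD=18852225725/134217728 → NEW=255, ERR=-15373294915/134217728
(2,4): OLD=-1523421235/1073741824 → NEW=0, ERR=-1523421235/1073741824
(2,5): OLD=3276688759407/34359738368 → NEW=0, ERR=3276688759407/34359738368
(2,6): OLD=80542686285049/549755813888 → NEW=255, ERR=-59645046256391/549755813888
(3,0): OLD=1523000325/16777216 → NEW=0, ERR=1523000325/16777216
(3,1): OLD=33318443169/134217728 → NEW=255, ERR=-907077471/134217728
(3,2): OLD=114964161779/1073741824 → NEW=0, ERR=114964161779/1073741824
Target (3,2): original=94, with diffused error = 114964161779/1073741824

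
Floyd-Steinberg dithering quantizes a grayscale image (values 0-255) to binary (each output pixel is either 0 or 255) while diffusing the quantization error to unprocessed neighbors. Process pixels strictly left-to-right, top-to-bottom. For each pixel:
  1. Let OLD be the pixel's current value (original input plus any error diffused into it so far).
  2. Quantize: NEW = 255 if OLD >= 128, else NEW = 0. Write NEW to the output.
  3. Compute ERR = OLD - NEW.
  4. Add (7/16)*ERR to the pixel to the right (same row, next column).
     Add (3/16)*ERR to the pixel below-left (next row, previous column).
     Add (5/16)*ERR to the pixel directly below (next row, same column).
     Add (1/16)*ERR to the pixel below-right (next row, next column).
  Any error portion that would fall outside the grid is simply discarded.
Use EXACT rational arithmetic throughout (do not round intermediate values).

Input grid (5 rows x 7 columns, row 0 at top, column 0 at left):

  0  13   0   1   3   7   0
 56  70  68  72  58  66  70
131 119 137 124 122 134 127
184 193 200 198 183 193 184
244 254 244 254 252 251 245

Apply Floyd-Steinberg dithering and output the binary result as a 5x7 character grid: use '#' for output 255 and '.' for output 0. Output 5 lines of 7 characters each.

(0,0): OLD=0 → NEW=0, ERR=0
(0,1): OLD=13 → NEW=0, ERR=13
(0,2): OLD=91/16 → NEW=0, ERR=91/16
(0,3): OLD=893/256 → NEW=0, ERR=893/256
(0,4): OLD=18539/4096 → NEW=0, ERR=18539/4096
(0,5): OLD=588525/65536 → NEW=0, ERR=588525/65536
(0,6): OLD=4119675/1048576 → NEW=0, ERR=4119675/1048576
(1,0): OLD=935/16 → NEW=0, ERR=935/16
(1,1): OLD=12889/128 → NEW=0, ERR=12889/128
(1,2): OLD=472261/4096 → NEW=0, ERR=472261/4096
(1,3): OLD=2043693/16384 → NEW=0, ERR=2043693/16384
(1,4): OLD=121518115/1048576 → NEW=0, ERR=121518115/1048576
(1,5): OLD=1011055035/8388608 → NEW=0, ERR=1011055035/8388608
(1,6): OLD=16712744405/134217728 → NEW=0, ERR=16712744405/134217728
(2,0): OLD=344355/2048 → NEW=255, ERR=-177885/2048
(2,1): OLD=9026777/65536 → NEW=255, ERR=-7684903/65536
(2,2): OLD=158764955/1048576 → NEW=255, ERR=-108621925/1048576
(2,3): OLD=1229728115/8388608 → NEW=255, ERR=-909366925/8388608
(2,4): OLD=9474627431/67108864 → NEW=255, ERR=-7638132889/67108864
(2,5): OLD=327405903121/2147483648 → NEW=255, ERR=-220202427119/2147483648
(2,6): OLD=4418119424263/34359738368 → NEW=255, ERR=-4343613859577/34359738368
(3,0): OLD=141421675/1048576 → NEW=255, ERR=-125965205/1048576
(3,1): OLD=662255559/8388608 → NEW=0, ERR=662255559/8388608
(3,2): OLD=11711344577/67108864 → NEW=255, ERR=-5401415743/67108864
(3,3): OLD=27137523021/268435456 → NEW=0, ERR=27137523021/268435456
(3,4): OLD=5692026934123/34359738368 → NEW=255, ERR=-3069706349717/34359738368
(3,5): OLD=25028583922473/274877906944 → NEW=0, ERR=25028583922473/274877906944
(3,6): OLD=782510180446135/4398046511104 → NEW=255, ERR=-338991679885385/4398046511104
(4,0): OLD=29697284109/134217728 → NEW=255, ERR=-4528236531/134217728
(4,1): OLD=518211594897/2147483648 → NEW=255, ERR=-29396735343/2147483648
(4,2): OLD=8134610471119/34359738368 → NEW=255, ERR=-627122812721/34359738368
(4,3): OLD=70320743931189/274877906944 → NEW=255, ERR=226877660469/274877906944
(4,4): OLD=544991092886867/2199023255552 → NEW=255, ERR=-15759837278893/2199023255552
(4,5): OLD=18034306328067071/70368744177664 → NEW=255, ERR=90276562762751/70368744177664
(4,6): OLD=255765396209104425/1125899906842624 → NEW=255, ERR=-31339080035764695/1125899906842624
Row 0: .......
Row 1: .......
Row 2: #######
Row 3: #.#.#.#
Row 4: #######

Answer: .......
.......
#######
#.#.#.#
#######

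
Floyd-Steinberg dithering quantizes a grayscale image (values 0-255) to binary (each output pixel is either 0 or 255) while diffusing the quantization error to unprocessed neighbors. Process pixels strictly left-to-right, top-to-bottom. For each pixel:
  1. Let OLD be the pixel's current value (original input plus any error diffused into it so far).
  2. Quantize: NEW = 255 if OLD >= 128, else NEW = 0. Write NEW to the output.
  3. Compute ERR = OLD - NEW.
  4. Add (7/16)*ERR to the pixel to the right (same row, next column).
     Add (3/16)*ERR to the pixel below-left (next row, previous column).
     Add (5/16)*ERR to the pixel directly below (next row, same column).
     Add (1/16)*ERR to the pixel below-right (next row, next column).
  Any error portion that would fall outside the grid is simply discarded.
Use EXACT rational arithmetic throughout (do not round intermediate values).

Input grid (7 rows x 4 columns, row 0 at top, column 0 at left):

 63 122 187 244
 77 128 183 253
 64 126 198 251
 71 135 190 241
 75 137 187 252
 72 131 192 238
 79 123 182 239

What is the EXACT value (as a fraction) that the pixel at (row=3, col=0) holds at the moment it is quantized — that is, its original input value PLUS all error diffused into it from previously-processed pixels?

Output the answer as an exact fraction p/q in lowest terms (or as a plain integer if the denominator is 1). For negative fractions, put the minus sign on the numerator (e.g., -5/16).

(0,0): OLD=63 → NEW=0, ERR=63
(0,1): OLD=2393/16 → NEW=255, ERR=-1687/16
(0,2): OLD=36063/256 → NEW=255, ERR=-29217/256
(0,3): OLD=794905/4096 → NEW=255, ERR=-249575/4096
(1,0): OLD=19691/256 → NEW=0, ERR=19691/256
(1,1): OLD=227821/2048 → NEW=0, ERR=227821/2048
(1,2): OLD=11664625/65536 → NEW=255, ERR=-5047055/65536
(1,3): OLD=202514791/1048576 → NEW=255, ERR=-64872089/1048576
(2,0): OLD=3568255/32768 → NEW=0, ERR=3568255/32768
(2,1): OLD=208427237/1048576 → NEW=255, ERR=-58959643/1048576
(2,2): OLD=303429369/2097152 → NEW=255, ERR=-231344391/2097152
(2,3): OLD=5992525045/33554432 → NEW=255, ERR=-2563855115/33554432
(3,0): OLD=1585224207/16777216 → NEW=0, ERR=1585224207/16777216
Target (3,0): original=71, with diffused error = 1585224207/16777216

Answer: 1585224207/16777216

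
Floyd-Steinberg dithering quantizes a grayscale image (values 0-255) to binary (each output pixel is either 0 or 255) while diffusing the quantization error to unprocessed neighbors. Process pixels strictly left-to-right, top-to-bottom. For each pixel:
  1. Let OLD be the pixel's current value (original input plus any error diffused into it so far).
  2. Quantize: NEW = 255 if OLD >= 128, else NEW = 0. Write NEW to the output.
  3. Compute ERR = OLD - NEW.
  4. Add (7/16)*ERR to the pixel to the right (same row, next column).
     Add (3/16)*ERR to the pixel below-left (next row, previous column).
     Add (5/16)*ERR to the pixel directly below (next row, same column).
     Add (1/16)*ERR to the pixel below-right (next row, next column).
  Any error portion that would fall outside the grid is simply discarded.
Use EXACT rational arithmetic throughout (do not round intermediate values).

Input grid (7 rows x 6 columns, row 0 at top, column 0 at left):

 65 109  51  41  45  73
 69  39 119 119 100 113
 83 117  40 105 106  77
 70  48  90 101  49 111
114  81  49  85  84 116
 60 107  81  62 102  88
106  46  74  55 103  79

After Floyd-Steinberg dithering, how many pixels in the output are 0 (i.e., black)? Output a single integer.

Answer: 31

Derivation:
(0,0): OLD=65 → NEW=0, ERR=65
(0,1): OLD=2199/16 → NEW=255, ERR=-1881/16
(0,2): OLD=-111/256 → NEW=0, ERR=-111/256
(0,3): OLD=167159/4096 → NEW=0, ERR=167159/4096
(0,4): OLD=4119233/65536 → NEW=0, ERR=4119233/65536
(0,5): OLD=105380679/1048576 → NEW=0, ERR=105380679/1048576
(1,0): OLD=17221/256 → NEW=0, ERR=17221/256
(1,1): OLD=73059/2048 → NEW=0, ERR=73059/2048
(1,2): OLD=8832671/65536 → NEW=255, ERR=-7879009/65536
(1,3): OLD=23832371/262144 → NEW=0, ERR=23832371/262144
(1,4): OLD=3033501369/16777216 → NEW=255, ERR=-1244688711/16777216
(1,5): OLD=31105363519/268435456 → NEW=0, ERR=31105363519/268435456
(2,0): OLD=3627761/32768 → NEW=0, ERR=3627761/32768
(2,1): OLD=165933035/1048576 → NEW=255, ERR=-101453845/1048576
(2,2): OLD=-346014335/16777216 → NEW=0, ERR=-346014335/16777216
(2,3): OLD=13819444409/134217728 → NEW=0, ERR=13819444409/134217728
(2,4): OLD=666884096683/4294967296 → NEW=255, ERR=-428332563797/4294967296
(2,5): OLD=4462860533597/68719476736 → NEW=0, ERR=4462860533597/68719476736
(3,0): OLD=1450485345/16777216 → NEW=0, ERR=1450485345/16777216
(3,1): OLD=7870681165/134217728 → NEW=0, ERR=7870681165/134217728
(3,2): OLD=131499982071/1073741824 → NEW=0, ERR=131499982071/1073741824
(3,3): OLD=11460200392613/68719476736 → NEW=255, ERR=-6063266175067/68719476736
(3,4): OLD=-1184630715003/549755813888 → NEW=0, ERR=-1184630715003/549755813888
(3,5): OLD=1091761763637931/8796093022208 → NEW=0, ERR=1091761763637931/8796093022208
(4,0): OLD=326444593167/2147483648 → NEW=255, ERR=-221163737073/2147483648
(4,1): OLD=2839309158083/34359738368 → NEW=0, ERR=2839309158083/34359738368
(4,2): OLD=121546382468185/1099511627776 → NEW=0, ERR=121546382468185/1099511627776
(4,3): OLD=1988647394397981/17592186044416 → NEW=0, ERR=1988647394397981/17592186044416
(4,4): OLD=42373263331090925/281474976710656 → NEW=255, ERR=-29402855730126355/281474976710656
(4,5): OLD=490672917920080475/4503599627370496 → NEW=0, ERR=490672917920080475/4503599627370496
(5,0): OLD=23810177341689/549755813888 → NEW=0, ERR=23810177341689/549755813888
(5,1): OLD=2921399168852617/17592186044416 → NEW=255, ERR=-1564608272473463/17592186044416
(5,2): OLD=14495297137918067/140737488355328 → NEW=0, ERR=14495297137918067/140737488355328
(5,3): OLD=584156435101138465/4503599627370496 → NEW=255, ERR=-564261469878338015/4503599627370496
(5,4): OLD=378616041379537441/9007199254740992 → NEW=0, ERR=378616041379537441/9007199254740992
(5,5): OLD=19298286636168840213/144115188075855872 → NEW=255, ERR=-17451086323174407147/144115188075855872
(6,0): OLD=28952151088579387/281474976710656 → NEW=0, ERR=28952151088579387/281474976710656
(6,1): OLD=383824572307674655/4503599627370496 → NEW=0, ERR=383824572307674655/4503599627370496
(6,2): OLD=2061239344909764999/18014398509481984 → NEW=0, ERR=2061239344909764999/18014398509481984
(6,3): OLD=23123210987076477835/288230376151711744 → NEW=0, ERR=23123210987076477835/288230376151711744
(6,4): OLD=556625451417022213675/4611686018427387904 → NEW=0, ERR=556625451417022213675/4611686018427387904
(6,5): OLD=7127226888689791832653/73786976294838206464 → NEW=0, ERR=7127226888689791832653/73786976294838206464
Output grid:
  Row 0: .#....  (5 black, running=5)
  Row 1: ..#.#.  (4 black, running=9)
  Row 2: .#..#.  (4 black, running=13)
  Row 3: ...#..  (5 black, running=18)
  Row 4: #...#.  (4 black, running=22)
  Row 5: .#.#.#  (3 black, running=25)
  Row 6: ......  (6 black, running=31)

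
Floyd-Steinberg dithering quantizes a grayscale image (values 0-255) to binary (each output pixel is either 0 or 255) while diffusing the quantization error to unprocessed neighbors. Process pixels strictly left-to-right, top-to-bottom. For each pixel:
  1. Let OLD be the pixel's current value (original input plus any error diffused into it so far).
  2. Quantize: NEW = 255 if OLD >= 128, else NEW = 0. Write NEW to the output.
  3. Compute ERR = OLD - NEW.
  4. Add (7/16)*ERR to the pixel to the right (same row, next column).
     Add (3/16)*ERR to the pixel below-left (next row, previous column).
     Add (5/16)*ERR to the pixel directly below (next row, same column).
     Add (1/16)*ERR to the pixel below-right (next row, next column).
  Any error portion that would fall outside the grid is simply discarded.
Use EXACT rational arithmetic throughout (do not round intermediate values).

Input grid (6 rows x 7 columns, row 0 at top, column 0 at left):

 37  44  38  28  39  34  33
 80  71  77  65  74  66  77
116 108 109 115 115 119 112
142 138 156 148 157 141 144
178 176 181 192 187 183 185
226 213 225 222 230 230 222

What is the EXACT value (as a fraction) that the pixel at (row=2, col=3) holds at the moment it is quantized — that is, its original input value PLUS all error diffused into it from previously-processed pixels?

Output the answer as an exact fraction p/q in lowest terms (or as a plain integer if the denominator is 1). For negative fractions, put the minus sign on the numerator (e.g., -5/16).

(0,0): OLD=37 → NEW=0, ERR=37
(0,1): OLD=963/16 → NEW=0, ERR=963/16
(0,2): OLD=16469/256 → NEW=0, ERR=16469/256
(0,3): OLD=229971/4096 → NEW=0, ERR=229971/4096
(0,4): OLD=4165701/65536 → NEW=0, ERR=4165701/65536
(0,5): OLD=64811491/1048576 → NEW=0, ERR=64811491/1048576
(0,6): OLD=1007328565/16777216 → NEW=0, ERR=1007328565/16777216
(1,0): OLD=26329/256 → NEW=0, ERR=26329/256
(1,1): OLD=305519/2048 → NEW=255, ERR=-216721/2048
(1,2): OLD=4266139/65536 → NEW=0, ERR=4266139/65536
(1,3): OLD=33282815/262144 → NEW=0, ERR=33282815/262144
(1,4): OLD=2759995933/16777216 → NEW=255, ERR=-1518194147/16777216
(1,5): OLD=8181352749/134217728 → NEW=0, ERR=8181352749/134217728
(1,6): OLD=271214723587/2147483648 → NEW=0, ERR=271214723587/2147483648
(2,0): OLD=4204085/32768 → NEW=255, ERR=-4151755/32768
(2,1): OLD=39984919/1048576 → NEW=0, ERR=39984919/1048576
(2,2): OLD=2738334725/16777216 → NEW=255, ERR=-1539855355/16777216
(2,3): OLD=13639569949/134217728 → NEW=0, ERR=13639569949/134217728
Target (2,3): original=115, with diffused error = 13639569949/134217728

Answer: 13639569949/134217728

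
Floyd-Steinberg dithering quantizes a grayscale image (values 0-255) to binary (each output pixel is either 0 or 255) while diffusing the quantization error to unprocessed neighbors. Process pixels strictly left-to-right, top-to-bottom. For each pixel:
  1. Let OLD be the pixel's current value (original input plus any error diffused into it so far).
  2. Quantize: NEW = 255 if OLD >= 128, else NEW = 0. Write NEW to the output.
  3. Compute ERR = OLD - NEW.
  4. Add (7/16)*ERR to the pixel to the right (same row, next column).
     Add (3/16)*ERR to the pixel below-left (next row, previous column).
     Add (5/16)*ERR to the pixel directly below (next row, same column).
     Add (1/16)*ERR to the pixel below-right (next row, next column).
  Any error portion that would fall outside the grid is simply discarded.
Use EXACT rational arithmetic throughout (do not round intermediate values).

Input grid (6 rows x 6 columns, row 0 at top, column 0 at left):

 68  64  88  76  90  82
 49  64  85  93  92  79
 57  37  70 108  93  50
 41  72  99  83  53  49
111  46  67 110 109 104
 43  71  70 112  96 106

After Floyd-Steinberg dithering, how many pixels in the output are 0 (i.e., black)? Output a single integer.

Answer: 26

Derivation:
(0,0): OLD=68 → NEW=0, ERR=68
(0,1): OLD=375/4 → NEW=0, ERR=375/4
(0,2): OLD=8257/64 → NEW=255, ERR=-8063/64
(0,3): OLD=21383/1024 → NEW=0, ERR=21383/1024
(0,4): OLD=1624241/16384 → NEW=0, ERR=1624241/16384
(0,5): OLD=32865495/262144 → NEW=0, ERR=32865495/262144
(1,0): OLD=5621/64 → NEW=0, ERR=5621/64
(1,1): OLD=57523/512 → NEW=0, ERR=57523/512
(1,2): OLD=1713071/16384 → NEW=0, ERR=1713071/16384
(1,3): OLD=10222531/65536 → NEW=255, ERR=-6489149/65536
(1,4): OLD=438189609/4194304 → NEW=0, ERR=438189609/4194304
(1,5): OLD=11413972815/67108864 → NEW=255, ERR=-5698787505/67108864
(2,0): OLD=864353/8192 → NEW=0, ERR=864353/8192
(2,1): OLD=37582139/262144 → NEW=255, ERR=-29264581/262144
(2,2): OLD=177376881/4194304 → NEW=0, ERR=177376881/4194304
(2,3): OLD=4082991401/33554432 → NEW=0, ERR=4082991401/33554432
(2,4): OLD=168333786875/1073741824 → NEW=255, ERR=-105470378245/1073741824
(2,5): OLD=-223025649011/17179869184 → NEW=0, ERR=-223025649011/17179869184
(3,0): OLD=222469201/4194304 → NEW=0, ERR=222469201/4194304
(3,1): OLD=2511317757/33554432 → NEW=0, ERR=2511317757/33554432
(3,2): OLD=43163813831/268435456 → NEW=255, ERR=-25287227449/268435456
(3,3): OLD=1100162744661/17179869184 → NEW=0, ERR=1100162744661/17179869184
(3,4): OLD=7626726335669/137438953472 → NEW=0, ERR=7626726335669/137438953472
(3,5): OLD=138717989495931/2199023255552 → NEW=0, ERR=138717989495931/2199023255552
(4,0): OLD=76025392543/536870912 → NEW=255, ERR=-60876690017/536870912
(4,1): OLD=46658274707/8589934592 → NEW=0, ERR=46658274707/8589934592
(4,2): OLD=15564405753033/274877906944 → NEW=0, ERR=15564405753033/274877906944
(4,3): OLD=700615213171789/4398046511104 → NEW=255, ERR=-420886647159731/4398046511104
(4,4): OLD=7058212398563101/70368744177664 → NEW=0, ERR=7058212398563101/70368744177664
(4,5): OLD=192600839304786091/1125899906842624 → NEW=255, ERR=-94503636940083029/1125899906842624
(5,0): OLD=1179714622057/137438953472 → NEW=0, ERR=1179714622057/137438953472
(5,1): OLD=351766982920697/4398046511104 → NEW=0, ERR=351766982920697/4398046511104
(5,2): OLD=3697281264147395/35184372088832 → NEW=0, ERR=3697281264147395/35184372088832
(5,3): OLD=169350920560124689/1125899906842624 → NEW=255, ERR=-117753555684744431/1125899906842624
(5,4): OLD=134813308313620913/2251799813685248 → NEW=0, ERR=134813308313620913/2251799813685248
(5,5): OLD=4043572069558715941/36028797018963968 → NEW=0, ERR=4043572069558715941/36028797018963968
Output grid:
  Row 0: ..#...  (5 black, running=5)
  Row 1: ...#.#  (4 black, running=9)
  Row 2: .#..#.  (4 black, running=13)
  Row 3: ..#...  (5 black, running=18)
  Row 4: #..#.#  (3 black, running=21)
  Row 5: ...#..  (5 black, running=26)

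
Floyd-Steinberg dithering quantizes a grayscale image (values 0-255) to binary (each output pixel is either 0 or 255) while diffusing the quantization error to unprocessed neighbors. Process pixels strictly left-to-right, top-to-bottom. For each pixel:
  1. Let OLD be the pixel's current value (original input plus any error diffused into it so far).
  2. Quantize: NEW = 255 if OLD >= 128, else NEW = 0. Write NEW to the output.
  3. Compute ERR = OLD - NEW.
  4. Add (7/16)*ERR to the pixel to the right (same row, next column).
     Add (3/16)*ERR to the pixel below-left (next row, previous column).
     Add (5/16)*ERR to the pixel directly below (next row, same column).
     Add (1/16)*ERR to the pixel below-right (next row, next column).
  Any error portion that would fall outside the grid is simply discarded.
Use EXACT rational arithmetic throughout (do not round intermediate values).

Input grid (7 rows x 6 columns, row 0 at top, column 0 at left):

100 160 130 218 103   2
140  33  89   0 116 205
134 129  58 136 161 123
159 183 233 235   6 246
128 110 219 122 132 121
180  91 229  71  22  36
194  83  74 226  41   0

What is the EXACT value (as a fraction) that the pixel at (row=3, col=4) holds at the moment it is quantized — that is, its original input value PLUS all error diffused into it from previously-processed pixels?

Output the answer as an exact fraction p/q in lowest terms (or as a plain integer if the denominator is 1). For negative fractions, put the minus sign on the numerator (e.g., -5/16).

(0,0): OLD=100 → NEW=0, ERR=100
(0,1): OLD=815/4 → NEW=255, ERR=-205/4
(0,2): OLD=6885/64 → NEW=0, ERR=6885/64
(0,3): OLD=271427/1024 → NEW=255, ERR=10307/1024
(0,4): OLD=1759701/16384 → NEW=0, ERR=1759701/16384
(0,5): OLD=12842195/262144 → NEW=0, ERR=12842195/262144
(1,0): OLD=10345/64 → NEW=255, ERR=-5975/64
(1,1): OLD=1311/512 → NEW=0, ERR=1311/512
(1,2): OLD=2005771/16384 → NEW=0, ERR=2005771/16384
(1,3): OLD=5476655/65536 → NEW=0, ERR=5476655/65536
(1,4): OLD=821826861/4194304 → NEW=255, ERR=-247720659/4194304
(1,5): OLD=13501131563/67108864 → NEW=255, ERR=-3611628757/67108864
(2,0): OLD=862661/8192 → NEW=0, ERR=862661/8192
(2,1): OLD=50591303/262144 → NEW=255, ERR=-16255417/262144
(2,2): OLD=356334485/4194304 → NEW=0, ERR=356334485/4194304
(2,3): OLD=6571995949/33554432 → NEW=255, ERR=-1984384211/33554432
(2,4): OLD=120046610439/1073741824 → NEW=0, ERR=120046610439/1073741824
(2,5): OLD=2601103393441/17179869184 → NEW=255, ERR=-1779763248479/17179869184
(3,0): OLD=756153845/4194304 → NEW=255, ERR=-313393675/4194304
(3,1): OLD=5148709457/33554432 → NEW=255, ERR=-3407670703/33554432
(3,2): OLD=53728380483/268435456 → NEW=255, ERR=-14722660797/268435456
(3,3): OLD=3758894741641/17179869184 → NEW=255, ERR=-621971900279/17179869184
(3,4): OLD=271949256681/137438953472 → NEW=0, ERR=271949256681/137438953472
Target (3,4): original=6, with diffused error = 271949256681/137438953472

Answer: 271949256681/137438953472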